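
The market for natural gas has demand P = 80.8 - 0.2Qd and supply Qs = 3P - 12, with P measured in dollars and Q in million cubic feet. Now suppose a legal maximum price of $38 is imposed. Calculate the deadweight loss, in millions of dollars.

470.4

Rearranging demand gives Qd = 404 - 5P. Without the control the market clears where 404 - 5P = 3P - 12, i.e. P* = 52 and Q* = 144.
Because the ceiling (38) lies below the market-clearing price, it is binding.
At P = 38: Qd = 404 - 5·38 = 214 and Qs = 3·38 - 12 = 102.
Quantity traded falls to 102. At Q = 102 the demand price is (404 - 102)/5 = 60.4 and the supply price is (12 + 102)/3 = 38.
Deadweight loss = ½ · (60.4 - 38) · (144 - 102) = ½ · 22.4 · 42 = 470.4.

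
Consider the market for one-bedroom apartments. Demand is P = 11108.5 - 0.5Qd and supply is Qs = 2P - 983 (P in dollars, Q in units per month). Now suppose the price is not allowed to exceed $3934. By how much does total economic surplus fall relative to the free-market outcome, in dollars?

6963912

Rearranging demand gives Qd = 22217 - 2P. Setting quantity demanded equal to quantity supplied, 22217 - 2P = 2P - 983, gives P* = 5800 and Q* = 10617.
The ceiling of 3934 is below the equilibrium price 5800, so it binds.
At P = 3934: Qd = 22217 - 2·3934 = 14349 and Qs = 2·3934 - 983 = 6885.
Quantity traded falls to 6885. At Q = 6885 the demand price is (22217 - 6885)/2 = 7666 and the supply price is (983 + 6885)/2 = 3934.
Deadweight loss = ½ · (7666 - 3934) · (10617 - 6885) = ½ · 3732 · 3732 = 6963912.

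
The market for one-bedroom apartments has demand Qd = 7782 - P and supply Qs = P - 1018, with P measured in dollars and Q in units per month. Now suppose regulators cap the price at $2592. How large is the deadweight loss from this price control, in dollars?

Setting quantity demanded equal to quantity supplied, 7782 - P = P - 1018, gives P* = 4400 and Q* = 3382.
Because the ceiling (2592) lies below the market-clearing price, it is binding.
At P = 2592: Qd = 7782 - 2592 = 5190 and Qs = 2592 - 1018 = 1574.
Quantity traded falls to 1574. At Q = 1574 the demand price is 7782 - 1574 = 6208 and the supply price is 1018 + 1574 = 2592.
Deadweight loss = ½ · (6208 - 2592) · (3382 - 1574) = ½ · 3616 · 1808 = 3268864.

3268864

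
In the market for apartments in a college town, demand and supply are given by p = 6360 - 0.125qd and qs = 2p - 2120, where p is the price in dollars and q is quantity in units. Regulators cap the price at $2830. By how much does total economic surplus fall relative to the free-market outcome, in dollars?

7626125

Rearranging demand gives qd = 50880 - 8p. Equilibrium: 50880 - 8p = 2p - 2120, so 53000 = 10p and p* = 5300, q* = 8480.
Since 2830 < 5300, the ceiling is binding.
At p = 2830: qd = 50880 - 8·2830 = 28240 and qs = 2·2830 - 2120 = 3540.
Quantity traded falls to 3540. At q = 3540 the demand price is (50880 - 3540)/8 = 5917.5 and the supply price is (2120 + 3540)/2 = 2830.
Deadweight loss = ½ · (5917.5 - 2830) · (8480 - 3540) = ½ · 3087.5 · 4940 = 7626125.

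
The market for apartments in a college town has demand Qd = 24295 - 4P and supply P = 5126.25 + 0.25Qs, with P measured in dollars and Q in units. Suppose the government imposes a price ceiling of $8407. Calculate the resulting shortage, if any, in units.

Rearranging supply gives Qs = 4P - 20505. In a free market, 24295 - 4P = 4P - 20505 gives the equilibrium P* = 5600, Q* = 1895.
The ceiling of 8407 is above the equilibrium price 5600, so it is not binding; the market clears at P* = 5600, Q* = 1895.
Since the control does not bind, there is no shortage.

0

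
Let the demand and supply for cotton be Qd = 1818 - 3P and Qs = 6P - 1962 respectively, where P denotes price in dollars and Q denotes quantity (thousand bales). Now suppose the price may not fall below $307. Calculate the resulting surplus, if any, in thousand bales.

Setting quantity demanded equal to quantity supplied, 1818 - 3P = 6P - 1962, gives P* = 420 and Q* = 558.
Since 307 is below P* = 420, the floor does not bind and the free-market outcome prevails.
Since the control does not bind, there is no surplus.

0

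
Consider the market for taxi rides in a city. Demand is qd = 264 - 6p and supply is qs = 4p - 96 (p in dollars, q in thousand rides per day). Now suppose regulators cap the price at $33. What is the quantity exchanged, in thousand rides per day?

36

Equilibrium: 264 - 6p = 4p - 96, so 360 = 10p and p* = 36, q* = 48.
The ceiling of 33 is below the equilibrium price 36, so it binds.
At p = 33: qd = 264 - 6·33 = 66 and qs = 4·33 - 96 = 36.
The quantity actually transacted is the short side, supply: 36.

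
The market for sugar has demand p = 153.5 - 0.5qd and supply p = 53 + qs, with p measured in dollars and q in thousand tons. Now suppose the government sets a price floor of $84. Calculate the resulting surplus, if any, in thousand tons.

0

Rearranging demand gives qd = 307 - 2p; rearranging supply gives qs = p - 53. Without the control the market clears where 307 - 2p = p - 53, i.e. p* = 120 and q* = 67.
The floor of 84 is below the equilibrium price 120, so it is not binding; the market clears at p* = 120, q* = 67.
Since the control does not bind, there is no surplus.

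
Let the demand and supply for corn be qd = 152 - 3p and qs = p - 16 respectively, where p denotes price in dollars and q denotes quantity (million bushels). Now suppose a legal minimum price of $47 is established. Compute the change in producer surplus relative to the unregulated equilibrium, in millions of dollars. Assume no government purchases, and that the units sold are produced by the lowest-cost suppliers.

Without the control the market clears where 152 - 3p = p - 16, i.e. p* = 42 and q* = 26.
The floor of 47 is above the equilibrium price 42, so it binds.
At p = 47: qd = 152 - 3·47 = 11 and qs = 47 - 16 = 31.
Producer surplus without the control is ½ · (42 - 16) · 26 = 338.
With the floor, 11 units are sold at 47. The supply price at q = 11 is 27, so PS = ½ · [(47 - 16) + (47 - 27)] · 11 = 280.5.
Change in producer surplus = 280.5 - 338 = -57.5.

-57.5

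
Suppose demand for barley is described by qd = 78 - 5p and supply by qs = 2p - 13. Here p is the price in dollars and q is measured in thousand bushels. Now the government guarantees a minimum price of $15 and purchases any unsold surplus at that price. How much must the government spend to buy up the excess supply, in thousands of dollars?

Setting quantity demanded equal to quantity supplied, 78 - 5p = 2p - 13, gives p* = 13 and q* = 13.
The floor of 15 is above the equilibrium price 13, so it binds.
At p = 15: qd = 78 - 5·15 = 3 and qs = 2·15 - 13 = 17.
Surplus = qs - qd = 14.
Government expenditure = surplus × support price = 14 × 15 = 210.

210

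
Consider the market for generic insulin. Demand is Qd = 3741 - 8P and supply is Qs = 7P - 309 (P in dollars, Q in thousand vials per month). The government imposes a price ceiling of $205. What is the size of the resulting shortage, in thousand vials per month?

975

Without the control the market clears where 3741 - 8P = 7P - 309, i.e. P* = 270 and Q* = 1581.
Since 205 < 270, the ceiling is binding.
At P = 205: Qd = 3741 - 8·205 = 2101 and Qs = 7·205 - 309 = 1126.
Shortage = Qd - Qs = 2101 - 1126 = 975.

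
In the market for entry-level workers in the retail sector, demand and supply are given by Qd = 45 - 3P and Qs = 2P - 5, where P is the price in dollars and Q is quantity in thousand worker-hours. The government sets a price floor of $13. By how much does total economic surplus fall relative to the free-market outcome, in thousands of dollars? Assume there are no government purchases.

In a free market, 45 - 3P = 2P - 5 gives the equilibrium P* = 10, Q* = 15.
Since 13 > 10, the floor is binding.
At P = 13: Qd = 45 - 3·13 = 6 and Qs = 2·13 - 5 = 21.
Quantity traded falls to 6. At Q = 6 the demand price is (45 - 6)/3 = 13 and the supply price is (5 + 6)/2 = 5.5.
Deadweight loss = ½ · (13 - 5.5) · (15 - 6) = ½ · 7.5 · 9 = 33.75.

33.75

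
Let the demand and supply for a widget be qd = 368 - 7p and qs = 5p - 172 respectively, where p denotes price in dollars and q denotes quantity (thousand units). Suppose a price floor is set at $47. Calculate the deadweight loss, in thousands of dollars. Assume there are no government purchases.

In a free market, 368 - 7p = 5p - 172 gives the equilibrium p* = 45, q* = 53.
Because the floor (47) lies above the market-clearing price, it is binding.
At p = 47: qd = 368 - 7·47 = 39 and qs = 5·47 - 172 = 63.
Quantity traded falls to 39. At q = 39 the demand price is (368 - 39)/7 = 47 and the supply price is (172 + 39)/5 = 42.2.
Deadweight loss = ½ · (47 - 42.2) · (53 - 39) = ½ · 4.8 · 14 = 33.6.

33.6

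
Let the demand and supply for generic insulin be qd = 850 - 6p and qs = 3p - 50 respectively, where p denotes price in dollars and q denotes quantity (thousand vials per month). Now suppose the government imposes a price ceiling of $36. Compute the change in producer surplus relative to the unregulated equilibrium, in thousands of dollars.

In a free market, 850 - 6p = 3p - 50 gives the equilibrium p* = 100, q* = 250.
Because the ceiling (36) lies below the market-clearing price, it is binding.
At p = 36: qd = 850 - 6·36 = 634 and qs = 3·36 - 50 = 58.
Producer surplus without the control is ½ · (100 - 50/3) · 250 = 31250/3.
With the ceiling, producers sell 58 units at 36, so PS = ½ · (36 - 50/3) · 58 = 1682/3.
Change in producer surplus = 1682/3 - 31250/3 = -9856.

-9856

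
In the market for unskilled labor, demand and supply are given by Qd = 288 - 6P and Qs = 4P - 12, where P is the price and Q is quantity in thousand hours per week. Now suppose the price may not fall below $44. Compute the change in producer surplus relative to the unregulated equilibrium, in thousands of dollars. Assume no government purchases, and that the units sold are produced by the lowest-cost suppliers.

Setting quantity demanded equal to quantity supplied, 288 - 6P = 4P - 12, gives P* = 30 and Q* = 108.
Since 44 > 30, the floor is binding.
At P = 44: Qd = 288 - 6·44 = 24 and Qs = 4·44 - 12 = 164.
Producer surplus without the control is ½ · (30 - 3) · 108 = 1458.
With the floor, 24 units are sold at 44. The supply price at Q = 24 is 9, so PS = ½ · [(44 - 3) + (44 - 9)] · 24 = 912.
Change in producer surplus = 912 - 1458 = -546.

-546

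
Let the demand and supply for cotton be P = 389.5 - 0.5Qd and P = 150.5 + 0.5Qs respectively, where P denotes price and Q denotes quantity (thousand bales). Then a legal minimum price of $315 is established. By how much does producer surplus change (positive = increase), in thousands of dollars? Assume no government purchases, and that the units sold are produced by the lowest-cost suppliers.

Rearranging demand gives Qd = 779 - 2P; rearranging supply gives Qs = 2P - 301. Equilibrium: 779 - 2P = 2P - 301, so 1080 = 4P and P* = 270, Q* = 239.
The floor of 315 is above the equilibrium price 270, so it binds.
At P = 315: Qd = 779 - 2·315 = 149 and Qs = 2·315 - 301 = 329.
Producer surplus without the control is ½ · (270 - 150.5) · 239 = 14280.25.
With the floor, 149 units are sold at 315. The supply price at Q = 149 is 225, so PS = ½ · [(315 - 150.5) + (315 - 225)] · 149 = 18960.25.
Change in producer surplus = 18960.25 - 14280.25 = 4680.

4680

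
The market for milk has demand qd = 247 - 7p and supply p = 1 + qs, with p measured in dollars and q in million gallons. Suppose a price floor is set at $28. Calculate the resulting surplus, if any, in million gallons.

Rearranging supply gives qs = p - 1. Setting quantity demanded equal to quantity supplied, 247 - 7p = p - 1, gives p* = 31 and q* = 30.
The floor of 28 is below the equilibrium price 31, so it is not binding; the market clears at p* = 31, q* = 30.
Since the control does not bind, there is no surplus.

0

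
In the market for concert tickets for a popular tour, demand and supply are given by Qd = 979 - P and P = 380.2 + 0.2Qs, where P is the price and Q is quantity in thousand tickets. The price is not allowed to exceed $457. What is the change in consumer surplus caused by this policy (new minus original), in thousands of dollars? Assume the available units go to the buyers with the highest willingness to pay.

2219.5

Rearranging supply gives Qs = 5P - 1901. Without the control the market clears where 979 - P = 5P - 1901, i.e. P* = 480 and Q* = 499.
Because the ceiling (457) lies below the market-clearing price, it is binding.
At P = 457: Qd = 979 - 457 = 522 and Qs = 5·457 - 1901 = 384.
Consumer surplus without the control is ½ · (979 - 480) · 499 = 124500.5.
With the ceiling, 384 units are sold at 457 (assume they go to the highest-value buyers). The demand price at Q = 384 is 595, so CS = ½ · [(979 - 457) + (595 - 457)] · 384 = 126720.
Change in consumer surplus = 126720 - 124500.5 = 2219.5.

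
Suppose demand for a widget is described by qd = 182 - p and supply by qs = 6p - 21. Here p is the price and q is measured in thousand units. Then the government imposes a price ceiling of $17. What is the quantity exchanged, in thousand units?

81

In a free market, 182 - p = 6p - 21 gives the equilibrium p* = 29, q* = 153.
The ceiling of 17 is below the equilibrium price 29, so it binds.
At p = 17: qd = 182 - 17 = 165 and qs = 6·17 - 21 = 81.
The quantity actually transacted is the short side, supply: 81.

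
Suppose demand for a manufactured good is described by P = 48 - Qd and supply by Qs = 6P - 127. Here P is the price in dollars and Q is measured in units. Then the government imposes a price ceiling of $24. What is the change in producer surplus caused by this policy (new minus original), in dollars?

Rearranging demand gives Qd = 48 - P. In a free market, 48 - P = 6P - 127 gives the equilibrium P* = 25, Q* = 23.
Since 24 < 25, the ceiling is binding.
At P = 24: Qd = 48 - 24 = 24 and Qs = 6·24 - 127 = 17.
Producer surplus without the control is ½ · (25 - 127/6) · 23 = 529/12.
With the ceiling, producers sell 17 units at 24, so PS = ½ · (24 - 127/6) · 17 = 289/12.
Change in producer surplus = 289/12 - 529/12 = -20.

-20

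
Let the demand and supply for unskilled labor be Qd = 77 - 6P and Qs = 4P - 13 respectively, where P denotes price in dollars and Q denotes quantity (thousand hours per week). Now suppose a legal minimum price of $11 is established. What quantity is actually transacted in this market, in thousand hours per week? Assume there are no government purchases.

11

Setting quantity demanded equal to quantity supplied, 77 - 6P = 4P - 13, gives P* = 9 and Q* = 23.
Since 11 > 9, the floor is binding.
At P = 11: Qd = 77 - 6·11 = 11 and Qs = 4·11 - 13 = 31.
The quantity actually transacted is the short side, demand: 11.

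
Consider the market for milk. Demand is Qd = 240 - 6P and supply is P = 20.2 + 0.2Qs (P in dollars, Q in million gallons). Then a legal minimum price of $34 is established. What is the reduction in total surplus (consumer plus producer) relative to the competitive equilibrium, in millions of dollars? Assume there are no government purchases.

59.4

Rearranging supply gives Qs = 5P - 101. In a free market, 240 - 6P = 5P - 101 gives the equilibrium P* = 31, Q* = 54.
Because the floor (34) lies above the market-clearing price, it is binding.
At P = 34: Qd = 240 - 6·34 = 36 and Qs = 5·34 - 101 = 69.
Quantity traded falls to 36. At Q = 36 the demand price is (240 - 36)/6 = 34 and the supply price is (101 + 36)/5 = 27.4.
Deadweight loss = ½ · (34 - 27.4) · (54 - 36) = ½ · 6.6 · 18 = 59.4.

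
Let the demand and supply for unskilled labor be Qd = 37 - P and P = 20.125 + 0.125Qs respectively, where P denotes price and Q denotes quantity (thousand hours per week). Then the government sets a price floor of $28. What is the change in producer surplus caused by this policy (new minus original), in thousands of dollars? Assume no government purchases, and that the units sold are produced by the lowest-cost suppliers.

Rearranging supply gives Qs = 8P - 161. Setting quantity demanded equal to quantity supplied, 37 - P = 8P - 161, gives P* = 22 and Q* = 15.
Since 28 > 22, the floor is binding.
At P = 28: Qd = 37 - 28 = 9 and Qs = 8·28 - 161 = 63.
Producer surplus without the control is ½ · (22 - 20.125) · 15 = 14.0625.
With the floor, 9 units are sold at 28. The supply price at Q = 9 is 21.25, so PS = ½ · [(28 - 20.125) + (28 - 21.25)] · 9 = 65.8125.
Change in producer surplus = 65.8125 - 14.0625 = 51.75.

51.75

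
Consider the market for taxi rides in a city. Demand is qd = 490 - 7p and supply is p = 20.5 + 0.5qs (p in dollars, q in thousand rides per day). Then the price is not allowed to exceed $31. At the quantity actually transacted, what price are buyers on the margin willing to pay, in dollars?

67

Rearranging supply gives qs = 2p - 41. In a free market, 490 - 7p = 2p - 41 gives the equilibrium p* = 59, q* = 77.
Because the ceiling (31) lies below the market-clearing price, it is binding.
At p = 31: qd = 490 - 7·31 = 273 and qs = 2·31 - 41 = 21.
Only 21 units reach the market. On the demand curve, the marginal buyer's willingness to pay at q = 21 is (490 - 21)/7 = 67.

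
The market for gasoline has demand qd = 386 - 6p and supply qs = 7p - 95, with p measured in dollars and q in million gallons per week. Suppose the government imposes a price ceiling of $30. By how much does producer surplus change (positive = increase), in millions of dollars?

In a free market, 386 - 6p = 7p - 95 gives the equilibrium p* = 37, q* = 164.
The ceiling of 30 is below the equilibrium price 37, so it binds.
At p = 30: qd = 386 - 6·30 = 206 and qs = 7·30 - 95 = 115.
Producer surplus without the control is ½ · (37 - 95/7) · 164 = 13448/7.
With the ceiling, producers sell 115 units at 30, so PS = ½ · (30 - 95/7) · 115 = 13225/14.
Change in producer surplus = 13225/14 - 13448/7 = -976.5.

-976.5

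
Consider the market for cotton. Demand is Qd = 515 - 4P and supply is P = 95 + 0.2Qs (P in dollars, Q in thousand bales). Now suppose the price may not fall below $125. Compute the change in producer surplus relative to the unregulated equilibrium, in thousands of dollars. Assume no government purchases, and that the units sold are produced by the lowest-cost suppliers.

Rearranging supply gives Qs = 5P - 475. Equilibrium: 515 - 4P = 5P - 475, so 990 = 9P and P* = 110, Q* = 75.
Because the floor (125) lies above the market-clearing price, it is binding.
At P = 125: Qd = 515 - 4·125 = 15 and Qs = 5·125 - 475 = 150.
Producer surplus without the control is ½ · (110 - 95) · 75 = 562.5.
With the floor, 15 units are sold at 125. The supply price at Q = 15 is 98, so PS = ½ · [(125 - 95) + (125 - 98)] · 15 = 427.5.
Change in producer surplus = 427.5 - 562.5 = -135.

-135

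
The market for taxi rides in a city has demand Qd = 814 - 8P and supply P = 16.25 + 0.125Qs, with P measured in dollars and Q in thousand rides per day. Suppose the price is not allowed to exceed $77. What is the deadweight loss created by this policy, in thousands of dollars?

0

Rearranging supply gives Qs = 8P - 130. In a free market, 814 - 8P = 8P - 130 gives the equilibrium P* = 59, Q* = 342.
Since 77 is above P* = 59, the ceiling does not bind and the free-market outcome prevails.
Since the control does not bind, no trades are prevented and deadweight loss is zero.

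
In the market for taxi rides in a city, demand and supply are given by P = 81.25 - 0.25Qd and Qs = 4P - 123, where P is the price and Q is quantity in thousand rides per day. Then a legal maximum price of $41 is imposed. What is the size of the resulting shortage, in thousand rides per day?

120

Rearranging demand gives Qd = 325 - 4P. Equilibrium: 325 - 4P = 4P - 123, so 448 = 8P and P* = 56, Q* = 101.
Because the ceiling (41) lies below the market-clearing price, it is binding.
At P = 41: Qd = 325 - 4·41 = 161 and Qs = 4·41 - 123 = 41.
Shortage = Qd - Qs = 161 - 41 = 120.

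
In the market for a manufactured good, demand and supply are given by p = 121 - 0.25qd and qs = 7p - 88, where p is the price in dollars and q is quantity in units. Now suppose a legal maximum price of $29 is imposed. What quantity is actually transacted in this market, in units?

Rearranging demand gives qd = 484 - 4p. Equilibrium: 484 - 4p = 7p - 88, so 572 = 11p and p* = 52, q* = 276.
The ceiling of 29 is below the equilibrium price 52, so it binds.
At p = 29: qd = 484 - 4·29 = 368 and qs = 7·29 - 88 = 115.
The quantity actually transacted is the short side, supply: 115.

115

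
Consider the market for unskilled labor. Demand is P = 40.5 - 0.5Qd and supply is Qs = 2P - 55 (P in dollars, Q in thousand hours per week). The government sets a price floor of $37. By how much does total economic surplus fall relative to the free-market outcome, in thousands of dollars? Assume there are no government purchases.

18

Rearranging demand gives Qd = 81 - 2P. Without the control the market clears where 81 - 2P = 2P - 55, i.e. P* = 34 and Q* = 13.
Because the floor (37) lies above the market-clearing price, it is binding.
At P = 37: Qd = 81 - 2·37 = 7 and Qs = 2·37 - 55 = 19.
Quantity traded falls to 7. At Q = 7 the demand price is (81 - 7)/2 = 37 and the supply price is (55 + 7)/2 = 31.
Deadweight loss = ½ · (37 - 31) · (13 - 7) = ½ · 6 · 6 = 18.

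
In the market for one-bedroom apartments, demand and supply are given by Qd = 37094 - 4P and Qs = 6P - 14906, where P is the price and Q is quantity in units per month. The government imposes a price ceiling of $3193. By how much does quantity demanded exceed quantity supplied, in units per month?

20070

In a free market, 37094 - 4P = 6P - 14906 gives the equilibrium P* = 5200, Q* = 16294.
The ceiling of 3193 is below the equilibrium price 5200, so it binds.
At P = 3193: Qd = 37094 - 4·3193 = 24322 and Qs = 6·3193 - 14906 = 4252.
Shortage = Qd - Qs = 24322 - 4252 = 20070.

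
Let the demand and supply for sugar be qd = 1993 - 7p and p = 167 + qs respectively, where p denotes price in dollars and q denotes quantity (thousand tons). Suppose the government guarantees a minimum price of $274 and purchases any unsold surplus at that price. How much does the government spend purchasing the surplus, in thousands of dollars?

8768

Rearranging supply gives qs = p - 167. Equilibrium: 1993 - 7p = p - 167, so 2160 = 8p and p* = 270, q* = 103.
The floor of 274 is above the equilibrium price 270, so it binds.
At p = 274: qd = 1993 - 7·274 = 75 and qs = 274 - 167 = 107.
Surplus = qs - qd = 32.
Government expenditure = surplus × support price = 32 × 274 = 8768.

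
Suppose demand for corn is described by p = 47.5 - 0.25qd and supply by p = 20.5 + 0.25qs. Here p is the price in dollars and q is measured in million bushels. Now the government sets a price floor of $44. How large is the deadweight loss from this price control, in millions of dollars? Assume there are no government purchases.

Rearranging demand gives qd = 190 - 4p; rearranging supply gives qs = 4p - 82. Without the control the market clears where 190 - 4p = 4p - 82, i.e. p* = 34 and q* = 54.
The floor of 44 is above the equilibrium price 34, so it binds.
At p = 44: qd = 190 - 4·44 = 14 and qs = 4·44 - 82 = 94.
Quantity traded falls to 14. At q = 14 the demand price is (190 - 14)/4 = 44 and the supply price is (82 + 14)/4 = 24.
Deadweight loss = ½ · (44 - 24) · (54 - 14) = ½ · 20 · 40 = 400.

400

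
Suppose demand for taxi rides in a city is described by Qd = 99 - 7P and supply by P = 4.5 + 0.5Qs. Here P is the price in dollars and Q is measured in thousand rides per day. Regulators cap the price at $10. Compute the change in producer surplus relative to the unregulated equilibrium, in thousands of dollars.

Rearranging supply gives Qs = 2P - 9. Without the control the market clears where 99 - 7P = 2P - 9, i.e. P* = 12 and Q* = 15.
The ceiling of 10 is below the equilibrium price 12, so it binds.
At P = 10: Qd = 99 - 7·10 = 29 and Qs = 2·10 - 9 = 11.
Producer surplus without the control is ½ · (12 - 4.5) · 15 = 56.25.
With the ceiling, producers sell 11 units at 10, so PS = ½ · (10 - 4.5) · 11 = 30.25.
Change in producer surplus = 30.25 - 56.25 = -26.

-26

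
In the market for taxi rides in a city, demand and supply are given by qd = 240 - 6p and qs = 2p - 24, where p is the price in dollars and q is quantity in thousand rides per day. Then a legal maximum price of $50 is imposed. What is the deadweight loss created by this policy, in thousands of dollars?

In a free market, 240 - 6p = 2p - 24 gives the equilibrium p* = 33, q* = 42.
Since 50 is above p* = 33, the ceiling does not bind and the free-market outcome prevails.
Since the control does not bind, no trades are prevented and deadweight loss is zero.

0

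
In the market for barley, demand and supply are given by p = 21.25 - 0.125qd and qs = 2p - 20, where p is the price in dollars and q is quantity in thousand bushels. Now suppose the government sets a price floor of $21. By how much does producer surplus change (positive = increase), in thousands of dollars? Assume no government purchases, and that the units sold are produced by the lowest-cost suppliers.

-60

Rearranging demand gives qd = 170 - 8p. Without the control the market clears where 170 - 8p = 2p - 20, i.e. p* = 19 and q* = 18.
The floor of 21 is above the equilibrium price 19, so it binds.
At p = 21: qd = 170 - 8·21 = 2 and qs = 2·21 - 20 = 22.
Producer surplus without the control is ½ · (19 - 10) · 18 = 81.
With the floor, 2 units are sold at 21. The supply price at q = 2 is 11, so PS = ½ · [(21 - 10) + (21 - 11)] · 2 = 21.
Change in producer surplus = 21 - 81 = -60.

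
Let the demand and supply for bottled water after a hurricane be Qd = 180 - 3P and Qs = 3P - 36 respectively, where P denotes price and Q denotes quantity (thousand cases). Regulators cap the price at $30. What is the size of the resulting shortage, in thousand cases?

36

In a free market, 180 - 3P = 3P - 36 gives the equilibrium P* = 36, Q* = 72.
Because the ceiling (30) lies below the market-clearing price, it is binding.
At P = 30: Qd = 180 - 3·30 = 90 and Qs = 3·30 - 36 = 54.
Shortage = Qd - Qs = 90 - 54 = 36.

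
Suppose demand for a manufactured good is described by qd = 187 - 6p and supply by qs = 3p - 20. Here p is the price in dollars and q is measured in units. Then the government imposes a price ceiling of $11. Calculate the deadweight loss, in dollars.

324

Without the control the market clears where 187 - 6p = 3p - 20, i.e. p* = 23 and q* = 49.
Because the ceiling (11) lies below the market-clearing price, it is binding.
At p = 11: qd = 187 - 6·11 = 121 and qs = 3·11 - 20 = 13.
Quantity traded falls to 13. At q = 13 the demand price is (187 - 13)/6 = 29 and the supply price is (20 + 13)/3 = 11.
Deadweight loss = ½ · (29 - 11) · (49 - 13) = ½ · 18 · 36 = 324.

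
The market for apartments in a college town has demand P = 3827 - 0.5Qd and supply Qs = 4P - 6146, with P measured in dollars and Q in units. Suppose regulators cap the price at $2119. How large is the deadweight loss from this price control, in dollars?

196566

Rearranging demand gives Qd = 7654 - 2P. In a free market, 7654 - 2P = 4P - 6146 gives the equilibrium P* = 2300, Q* = 3054.
The ceiling of 2119 is below the equilibrium price 2300, so it binds.
At P = 2119: Qd = 7654 - 2·2119 = 3416 and Qs = 4·2119 - 6146 = 2330.
Quantity traded falls to 2330. At Q = 2330 the demand price is (7654 - 2330)/2 = 2662 and the supply price is (6146 + 2330)/4 = 2119.
Deadweight loss = ½ · (2662 - 2119) · (3054 - 2330) = ½ · 543 · 724 = 196566.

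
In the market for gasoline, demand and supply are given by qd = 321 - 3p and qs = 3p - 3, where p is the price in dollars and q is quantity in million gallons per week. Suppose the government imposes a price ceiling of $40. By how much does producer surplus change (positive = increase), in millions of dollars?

Setting quantity demanded equal to quantity supplied, 321 - 3p = 3p - 3, gives p* = 54 and q* = 159.
The ceiling of 40 is below the equilibrium price 54, so it binds.
At p = 40: qd = 321 - 3·40 = 201 and qs = 3·40 - 3 = 117.
Producer surplus without the control is ½ · (54 - 1) · 159 = 4213.5.
With the ceiling, producers sell 117 units at 40, so PS = ½ · (40 - 1) · 117 = 2281.5.
Change in producer surplus = 2281.5 - 4213.5 = -1932.

-1932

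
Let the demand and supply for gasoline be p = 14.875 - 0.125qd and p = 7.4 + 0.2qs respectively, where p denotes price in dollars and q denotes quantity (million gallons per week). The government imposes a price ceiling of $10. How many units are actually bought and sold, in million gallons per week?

13

Rearranging demand gives qd = 119 - 8p; rearranging supply gives qs = 5p - 37. In a free market, 119 - 8p = 5p - 37 gives the equilibrium p* = 12, q* = 23.
Since 10 < 12, the ceiling is binding.
At p = 10: qd = 119 - 8·10 = 39 and qs = 5·10 - 37 = 13.
The quantity actually transacted is the short side, supply: 13.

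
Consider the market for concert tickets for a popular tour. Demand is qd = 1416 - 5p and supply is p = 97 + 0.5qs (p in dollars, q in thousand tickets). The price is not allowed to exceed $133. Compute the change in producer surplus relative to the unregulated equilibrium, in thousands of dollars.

Rearranging supply gives qs = 2p - 194. Without the control the market clears where 1416 - 5p = 2p - 194, i.e. p* = 230 and q* = 266.
The ceiling of 133 is below the equilibrium price 230, so it binds.
At p = 133: qd = 1416 - 5·133 = 751 and qs = 2·133 - 194 = 72.
Producer surplus without the control is ½ · (230 - 97) · 266 = 17689.
With the ceiling, producers sell 72 units at 133, so PS = ½ · (133 - 97) · 72 = 1296.
Change in producer surplus = 1296 - 17689 = -16393.

-16393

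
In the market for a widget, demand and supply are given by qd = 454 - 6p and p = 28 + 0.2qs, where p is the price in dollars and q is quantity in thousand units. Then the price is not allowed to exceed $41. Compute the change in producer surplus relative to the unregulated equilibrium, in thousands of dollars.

-1267.5

Rearranging supply gives qs = 5p - 140. Without the control the market clears where 454 - 6p = 5p - 140, i.e. p* = 54 and q* = 130.
Since 41 < 54, the ceiling is binding.
At p = 41: qd = 454 - 6·41 = 208 and qs = 5·41 - 140 = 65.
Producer surplus without the control is ½ · (54 - 28) · 130 = 1690.
With the ceiling, producers sell 65 units at 41, so PS = ½ · (41 - 28) · 65 = 422.5.
Change in producer surplus = 422.5 - 1690 = -1267.5.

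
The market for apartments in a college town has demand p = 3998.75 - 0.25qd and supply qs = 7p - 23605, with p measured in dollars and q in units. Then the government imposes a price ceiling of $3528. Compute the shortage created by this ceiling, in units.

792

Rearranging demand gives qd = 15995 - 4p. Equilibrium: 15995 - 4p = 7p - 23605, so 39600 = 11p and p* = 3600, q* = 1595.
Because the ceiling (3528) lies below the market-clearing price, it is binding.
At p = 3528: qd = 15995 - 4·3528 = 1883 and qs = 7·3528 - 23605 = 1091.
Shortage = qd - qs = 1883 - 1091 = 792.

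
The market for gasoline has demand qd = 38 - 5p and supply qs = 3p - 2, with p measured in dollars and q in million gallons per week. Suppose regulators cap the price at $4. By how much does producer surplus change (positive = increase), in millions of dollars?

-11.5

In a free market, 38 - 5p = 3p - 2 gives the equilibrium p* = 5, q* = 13.
Because the ceiling (4) lies below the market-clearing price, it is binding.
At p = 4: qd = 38 - 5·4 = 18 and qs = 3·4 - 2 = 10.
Producer surplus without the control is ½ · (5 - 2/3) · 13 = 169/6.
With the ceiling, producers sell 10 units at 4, so PS = ½ · (4 - 2/3) · 10 = 50/3.
Change in producer surplus = 50/3 - 169/6 = -11.5.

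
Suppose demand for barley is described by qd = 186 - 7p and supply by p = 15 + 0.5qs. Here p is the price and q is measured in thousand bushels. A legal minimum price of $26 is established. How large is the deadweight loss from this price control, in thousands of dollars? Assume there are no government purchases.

63

Rearranging supply gives qs = 2p - 30. Without the control the market clears where 186 - 7p = 2p - 30, i.e. p* = 24 and q* = 18.
The floor of 26 is above the equilibrium price 24, so it binds.
At p = 26: qd = 186 - 7·26 = 4 and qs = 2·26 - 30 = 22.
Quantity traded falls to 4. At q = 4 the demand price is (186 - 4)/7 = 26 and the supply price is (30 + 4)/2 = 17.
Deadweight loss = ½ · (26 - 17) · (18 - 4) = ½ · 9 · 14 = 63.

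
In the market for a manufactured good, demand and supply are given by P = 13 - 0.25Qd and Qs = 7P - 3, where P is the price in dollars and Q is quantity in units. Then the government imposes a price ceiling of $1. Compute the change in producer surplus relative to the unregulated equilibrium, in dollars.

-72

Rearranging demand gives Qd = 52 - 4P. Equilibrium: 52 - 4P = 7P - 3, so 55 = 11P and P* = 5, Q* = 32.
The ceiling of 1 is below the equilibrium price 5, so it binds.
At P = 1: Qd = 52 - 4·1 = 48 and Qs = 7·1 - 3 = 4.
Producer surplus without the control is ½ · (5 - 3/7) · 32 = 512/7.
With the ceiling, producers sell 4 units at 1, so PS = ½ · (1 - 3/7) · 4 = 8/7.
Change in producer surplus = 8/7 - 512/7 = -72.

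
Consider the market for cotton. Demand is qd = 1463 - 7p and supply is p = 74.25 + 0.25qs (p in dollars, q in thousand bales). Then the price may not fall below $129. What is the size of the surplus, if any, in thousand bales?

0

Rearranging supply gives qs = 4p - 297. In a free market, 1463 - 7p = 4p - 297 gives the equilibrium p* = 160, q* = 343.
The floor of 129 is below the equilibrium price 160, so it is not binding; the market clears at p* = 160, q* = 343.
Since the control does not bind, there is no surplus.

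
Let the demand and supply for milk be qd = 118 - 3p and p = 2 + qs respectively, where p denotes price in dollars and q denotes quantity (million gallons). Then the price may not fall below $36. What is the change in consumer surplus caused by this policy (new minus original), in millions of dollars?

Rearranging supply gives qs = p - 2. Equilibrium: 118 - 3p = p - 2, so 120 = 4p and p* = 30, q* = 28.
Because the floor (36) lies above the market-clearing price, it is binding.
At p = 36: qd = 118 - 3·36 = 10 and qs = 36 - 2 = 34.
Consumer surplus without the control is ½ · (118/3 - 30) · 28 = 392/3.
With the floor, consumers buy 10 units at 36, so CS = ½ · (118/3 - 36) · 10 = 50/3.
Change in consumer surplus = 50/3 - 392/3 = -114.

-114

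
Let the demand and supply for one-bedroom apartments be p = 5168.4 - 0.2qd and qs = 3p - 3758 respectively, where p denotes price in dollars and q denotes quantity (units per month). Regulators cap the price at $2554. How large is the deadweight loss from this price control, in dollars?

3151958.4

Rearranging demand gives qd = 25842 - 5p. In a free market, 25842 - 5p = 3p - 3758 gives the equilibrium p* = 3700, q* = 7342.
The ceiling of 2554 is below the equilibrium price 3700, so it binds.
At p = 2554: qd = 25842 - 5·2554 = 13072 and qs = 3·2554 - 3758 = 3904.
Quantity traded falls to 3904. At q = 3904 the demand price is (25842 - 3904)/5 = 4387.6 and the supply price is (3758 + 3904)/3 = 2554.
Deadweight loss = ½ · (4387.6 - 2554) · (7342 - 3904) = ½ · 1833.6 · 3438 = 3151958.4.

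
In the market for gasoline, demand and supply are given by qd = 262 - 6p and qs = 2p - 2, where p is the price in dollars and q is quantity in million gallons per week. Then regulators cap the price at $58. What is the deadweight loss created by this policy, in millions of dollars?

0

In a free market, 262 - 6p = 2p - 2 gives the equilibrium p* = 33, q* = 64.
The ceiling of 58 is above the equilibrium price 33, so it is not binding; the market clears at p* = 33, q* = 64.
Since the control does not bind, no trades are prevented and deadweight loss is zero.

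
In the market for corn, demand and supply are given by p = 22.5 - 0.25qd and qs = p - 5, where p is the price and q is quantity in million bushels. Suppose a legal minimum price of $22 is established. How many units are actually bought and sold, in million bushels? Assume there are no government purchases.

Rearranging demand gives qd = 90 - 4p. Without the control the market clears where 90 - 4p = p - 5, i.e. p* = 19 and q* = 14.
Since 22 > 19, the floor is binding.
At p = 22: qd = 90 - 4·22 = 2 and qs = 22 - 5 = 17.
The quantity actually transacted is the short side, demand: 2.

2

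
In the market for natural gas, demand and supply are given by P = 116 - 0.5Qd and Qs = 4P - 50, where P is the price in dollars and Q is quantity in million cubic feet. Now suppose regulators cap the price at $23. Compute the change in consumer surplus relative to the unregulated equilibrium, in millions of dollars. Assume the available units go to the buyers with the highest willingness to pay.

-1296

Rearranging demand gives Qd = 232 - 2P. Setting quantity demanded equal to quantity supplied, 232 - 2P = 4P - 50, gives P* = 47 and Q* = 138.
The ceiling of 23 is below the equilibrium price 47, so it binds.
At P = 23: Qd = 232 - 2·23 = 186 and Qs = 4·23 - 50 = 42.
Consumer surplus without the control is ½ · (116 - 47) · 138 = 4761.
With the ceiling, 42 units are sold at 23 (assume they go to the highest-value buyers). The demand price at Q = 42 is 95, so CS = ½ · [(116 - 23) + (95 - 23)] · 42 = 3465.
Change in consumer surplus = 3465 - 4761 = -1296.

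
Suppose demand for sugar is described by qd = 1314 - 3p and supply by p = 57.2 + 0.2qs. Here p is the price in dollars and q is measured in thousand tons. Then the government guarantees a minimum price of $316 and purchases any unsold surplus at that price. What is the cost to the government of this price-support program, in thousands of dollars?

293248

Rearranging supply gives qs = 5p - 286. Equilibrium: 1314 - 3p = 5p - 286, so 1600 = 8p and p* = 200, q* = 714.
The floor of 316 is above the equilibrium price 200, so it binds.
At p = 316: qd = 1314 - 3·316 = 366 and qs = 5·316 - 286 = 1294.
Surplus = qs - qd = 928.
Government expenditure = surplus × support price = 928 × 316 = 293248.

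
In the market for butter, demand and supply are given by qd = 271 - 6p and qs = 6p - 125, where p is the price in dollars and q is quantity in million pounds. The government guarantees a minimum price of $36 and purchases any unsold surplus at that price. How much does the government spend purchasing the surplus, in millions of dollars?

1296

Without the control the market clears where 271 - 6p = 6p - 125, i.e. p* = 33 and q* = 73.
Because the floor (36) lies above the market-clearing price, it is binding.
At p = 36: qd = 271 - 6·36 = 55 and qs = 6·36 - 125 = 91.
Surplus = qs - qd = 36.
Government expenditure = surplus × support price = 36 × 36 = 1296.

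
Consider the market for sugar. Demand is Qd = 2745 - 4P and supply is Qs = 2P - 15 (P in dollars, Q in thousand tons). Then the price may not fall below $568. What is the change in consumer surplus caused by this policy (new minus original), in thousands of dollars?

-74412

In a free market, 2745 - 4P = 2P - 15 gives the equilibrium P* = 460, Q* = 905.
The floor of 568 is above the equilibrium price 460, so it binds.
At P = 568: Qd = 2745 - 4·568 = 473 and Qs = 2·568 - 15 = 1121.
Consumer surplus without the control is ½ · (686.25 - 460) · 905 = 102378.125.
With the floor, consumers buy 473 units at 568, so CS = ½ · (686.25 - 568) · 473 = 27966.125.
Change in consumer surplus = 27966.125 - 102378.125 = -74412.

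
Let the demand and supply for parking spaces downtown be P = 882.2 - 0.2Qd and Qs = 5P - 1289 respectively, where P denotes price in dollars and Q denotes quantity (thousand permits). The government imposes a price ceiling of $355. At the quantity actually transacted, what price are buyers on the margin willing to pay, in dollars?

785

Rearranging demand gives Qd = 4411 - 5P. Setting quantity demanded equal to quantity supplied, 4411 - 5P = 5P - 1289, gives P* = 570 and Q* = 1561.
Because the ceiling (355) lies below the market-clearing price, it is binding.
At P = 355: Qd = 4411 - 5·355 = 2636 and Qs = 5·355 - 1289 = 486.
Only 486 units reach the market. On the demand curve, the marginal buyer's willingness to pay at Q = 486 is (4411 - 486)/5 = 785.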